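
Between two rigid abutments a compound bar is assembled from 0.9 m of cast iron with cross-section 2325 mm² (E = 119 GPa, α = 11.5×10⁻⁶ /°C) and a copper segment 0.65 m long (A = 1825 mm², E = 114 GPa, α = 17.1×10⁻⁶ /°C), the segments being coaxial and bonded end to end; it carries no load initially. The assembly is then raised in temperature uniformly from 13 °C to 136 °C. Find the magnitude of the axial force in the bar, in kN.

P ≈ 414 kN (compressive)

Free thermal expansion of the whole bar: Σ αᵢΔT Lᵢ = 11.5×10⁻⁶×123×900 + 17.1×10⁻⁶×123×650 = 2.64 mm.
The walls prevent any net length change, so an axial force P (same in every segment) develops. Compatibility: P · Σ Lᵢ/(AᵢEᵢ) = δ_free.
Σ Lᵢ/(AᵢEᵢ) = 900/(2325×119×10³) + 650/(1825×114×10³) = 6.377×10⁻⁶ mm/N.
So P = 2.64 / 6.377×10⁻⁶ = 414 kN, compressive.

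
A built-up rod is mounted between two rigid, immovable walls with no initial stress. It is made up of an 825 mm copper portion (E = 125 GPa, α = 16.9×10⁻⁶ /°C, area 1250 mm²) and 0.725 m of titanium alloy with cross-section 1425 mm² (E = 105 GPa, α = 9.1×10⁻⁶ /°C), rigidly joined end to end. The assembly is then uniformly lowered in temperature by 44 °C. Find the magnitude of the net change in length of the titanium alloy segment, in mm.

|ΔL| ≈ 0.142 mm

Free thermal contraction of the whole bar: Σ αᵢΔT Lᵢ = 16.9×10⁻⁶×44×825 + 9.1×10⁻⁶×44×725 = 0.9038 mm.
The rigid supports impose zero overall length change; the single axial force P common to all segments must satisfy P Σ Lᵢ/(AᵢEᵢ) = δ_free.
Σ Lᵢ/(AᵢEᵢ) = 825/(1250×125×10³) + 725/(1425×105×10³) = 1.013×10⁻⁵ mm/N.
P = 0.9038 / 1.013×10⁻⁵ = 89260 N = 89.26 kN, tensile.
For the titanium alloy segment, free thermal change = 9.1×10⁻⁶×44×725 = 0.2903 mm and elastic change from P = 89260×725/(1425×105×10³) = 0.4325 mm; these oppose, so the net change is 0.142 mm (segment lengthens).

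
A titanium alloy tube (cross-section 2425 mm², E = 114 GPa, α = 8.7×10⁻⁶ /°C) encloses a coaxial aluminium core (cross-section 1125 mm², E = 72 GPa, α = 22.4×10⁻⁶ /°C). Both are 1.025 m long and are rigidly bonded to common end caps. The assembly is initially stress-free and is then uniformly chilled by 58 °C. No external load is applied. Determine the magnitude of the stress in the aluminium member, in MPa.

σ ≈ 44.2 MPa (tensile)

The aluminium has the larger α, so on cooling it would change length more than the titanium alloy if both were free. The rigid plates force a common final length, so the aluminium is put into tension and the titanium alloy into compression, with equal and opposite forces P (no external load).
Compatibility of the two members (thermal + elastic change equal): (α₁ − α₂)ΔT = P·[1/(A₁E₁) + 1/(A₂E₂)].
|α₁ − α₂|·ΔT = 13.7×10⁻⁶ × 58 = 0.0007946.
1/(A₁E₁) + 1/(A₂E₂) = 1/(2425×114×10³) + 1/(1125×72×10³) = 1.596×10⁻⁸ N⁻¹.
P = 0.0007946 / 1.596×10⁻⁸ = 49780 N = 49.78 kN.
σ_{aluminium} = P/A₂ = 49780/1125 = 44.25 MPa, tensile.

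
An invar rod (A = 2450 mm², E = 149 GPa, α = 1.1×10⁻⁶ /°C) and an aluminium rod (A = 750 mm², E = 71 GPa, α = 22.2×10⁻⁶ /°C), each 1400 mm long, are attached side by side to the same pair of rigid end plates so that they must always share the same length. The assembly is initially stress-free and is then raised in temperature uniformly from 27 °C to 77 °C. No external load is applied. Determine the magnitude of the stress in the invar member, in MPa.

σ ≈ 20 MPa (tensile)

Equilibrium of a rigid end plate with no external load gives equal and opposite internal forces ±P in the two members. Since α_{aluminium} > α_{invar}, heating drives the aluminium into compression and the invar into tension.
Compatibility of the two members (thermal + elastic change equal): (α₁ − α₂)ΔT = P·[1/(A₁E₁) + 1/(A₂E₂)].
|α₁ − α₂|·ΔT = 21.1×10⁻⁶ × 50 = 0.001055.
1/(A₁E₁) + 1/(A₂E₂) = 1/(2450×149×10³) + 1/(750×71×10³) = 2.152×10⁻⁸ N⁻¹.
P = 0.001055 / 2.152×10⁻⁸ = 49030 N = 49.03 kN.
σ_{invar} = P/A₁ = 49030/2450 = 20.01 MPa, tensile.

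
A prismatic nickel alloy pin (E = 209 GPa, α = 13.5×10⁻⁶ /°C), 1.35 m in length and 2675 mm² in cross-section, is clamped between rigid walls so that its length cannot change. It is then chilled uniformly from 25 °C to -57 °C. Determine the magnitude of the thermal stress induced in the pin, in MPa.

With length fixed, the mechanical strain must cancel the thermal strain αΔT = 13.5×10⁻⁶ × 82 = 1107×10⁻⁶.
The stress required to suppress this strain is σ = Eε = 209×10³ × 1107×10⁻⁶ = 231.4 MPa, tensile since the pin is trying to contract.

σ ≈ 231 MPa (tensile)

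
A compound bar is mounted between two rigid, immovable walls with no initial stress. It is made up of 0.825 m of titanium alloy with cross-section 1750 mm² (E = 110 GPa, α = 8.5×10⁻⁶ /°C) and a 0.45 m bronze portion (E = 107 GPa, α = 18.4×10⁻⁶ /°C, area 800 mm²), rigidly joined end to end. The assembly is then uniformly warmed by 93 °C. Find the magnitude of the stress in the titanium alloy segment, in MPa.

σ ≈ 85.2 MPa (compressive)

If the supports were absent, the total length change would be Σ αᵢΔT Lᵢ = 8.5×10⁻⁶×93×825 + 18.4×10⁻⁶×93×450 = 1.422 mm.
Since the ends are fixed, an axial force P builds up, equal in every segment, with P · Σ Lᵢ/(AᵢEᵢ) = δ_free.
Σ Lᵢ/(AᵢEᵢ) = 825/(1750×110×10³) + 450/(800×107×10³) = 9.543×10⁻⁶ mm/N.
P = 1.422 / 9.543×10⁻⁶ = 149000 N = 149 kN, compressive.
σ_{titanium alloy} = P / A = 149000 / 1750 = 85.16 MPa.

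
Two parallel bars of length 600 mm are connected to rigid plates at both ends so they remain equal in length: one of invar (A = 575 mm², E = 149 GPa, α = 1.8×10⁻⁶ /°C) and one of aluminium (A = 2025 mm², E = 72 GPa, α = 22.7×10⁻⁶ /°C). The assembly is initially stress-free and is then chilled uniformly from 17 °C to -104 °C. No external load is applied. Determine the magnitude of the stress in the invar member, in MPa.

σ ≈ 237 MPa (compressive)

Equilibrium of a rigid end plate with no external load gives equal and opposite internal forces ±P in the two members. Since α_{aluminium} > α_{invar}, cooling drives the aluminium into tension and the invar into compression.
Setting the final lengths equal and cancelling L: (α₁ − α₂)ΔT = P/(A₁E₁) + P/(A₂E₂).
|α₁ − α₂|·ΔT = 20.9×10⁻⁶ × 121 = 0.002529.
1/(A₁E₁) + 1/(A₂E₂) = 1/(575×149×10³) + 1/(2025×72×10³) = 1.853×10⁻⁸ N⁻¹.
P = 0.002529 / 1.853×10⁻⁸ = 136500 N = 136.5 kN.
σ_{invar} = P/A₁ = 136500/575 = 237.3 MPa, compressive.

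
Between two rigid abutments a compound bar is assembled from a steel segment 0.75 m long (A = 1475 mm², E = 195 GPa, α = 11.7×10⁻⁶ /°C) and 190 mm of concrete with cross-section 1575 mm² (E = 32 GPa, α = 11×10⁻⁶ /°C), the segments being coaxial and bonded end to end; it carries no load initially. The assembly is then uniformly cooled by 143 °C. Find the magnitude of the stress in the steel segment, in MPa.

σ ≈ 165 MPa (tensile)

With the walls removed the bar would change length by δ_free = Σ αᵢΔT Lᵢ = 11.7×10⁻⁶×143×750 + 11×10⁻⁶×143×190 = 1.554 mm.
The rigid supports impose zero overall length change; the single axial force P common to all segments must satisfy P Σ Lᵢ/(AᵢEᵢ) = δ_free.
The series flexibility is Σ Lᵢ/(AᵢEᵢ) = 750/(1475×195×10³) + 190/(1575×32×10³) = 6.377×10⁻⁶ mm/N.
P = 1.554 / 6.377×10⁻⁶ = 243600 N = 243.6 kN, tensile.
σ_{steel} = P / A = 243600 / 1475 = 165.2 MPa.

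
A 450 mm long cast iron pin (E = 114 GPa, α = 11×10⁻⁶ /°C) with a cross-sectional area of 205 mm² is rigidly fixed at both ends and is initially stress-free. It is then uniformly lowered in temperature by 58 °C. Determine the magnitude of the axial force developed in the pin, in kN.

The ends cannot move, so σ = EαΔT = 114×10³ × 11×10⁻⁶ × 58 = 72.73 MPa.
Axial force P = σA = 72.73 × 205 = 14910 N = 14.91 kN, tensile.

P ≈ 14.9 kN (tensile)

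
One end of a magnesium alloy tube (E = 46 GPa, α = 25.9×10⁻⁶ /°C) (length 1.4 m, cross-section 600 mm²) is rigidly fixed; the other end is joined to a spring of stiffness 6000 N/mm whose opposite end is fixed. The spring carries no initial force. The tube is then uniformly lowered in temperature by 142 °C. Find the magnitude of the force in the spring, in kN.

P ≈ 23.7 kN

The unrestrained thermal change is αΔT L = 25.9×10⁻⁶ × 142 × 1400 = 5.149 mm.
With a force P in the spring, the elastic change of the tube is PL/(AE) and that of the spring is P/k; compatibility requires their sum to equal δ_free.
P [ L/(AE) + 1/k ] = δ_free → P [ 1400/(600×46×10³) + 1/(6000) ] = 5.149.
P = 5.149 / 0.0002174 = 23690 N.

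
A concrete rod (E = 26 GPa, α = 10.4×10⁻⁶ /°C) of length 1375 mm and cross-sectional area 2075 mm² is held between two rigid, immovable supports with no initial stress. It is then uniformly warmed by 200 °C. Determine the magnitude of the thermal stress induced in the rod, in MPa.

σ ≈ 54.1 MPa (compressive)

Because both ends are immovable the net strain is zero, and the suppressed thermal strain is αΔT = 10.4×10⁻⁶ × 200 = 2080×10⁻⁶.
Hence σ = E·αΔT = 26×10³ × 2080×10⁻⁶ = 54.08 MPa, compressive.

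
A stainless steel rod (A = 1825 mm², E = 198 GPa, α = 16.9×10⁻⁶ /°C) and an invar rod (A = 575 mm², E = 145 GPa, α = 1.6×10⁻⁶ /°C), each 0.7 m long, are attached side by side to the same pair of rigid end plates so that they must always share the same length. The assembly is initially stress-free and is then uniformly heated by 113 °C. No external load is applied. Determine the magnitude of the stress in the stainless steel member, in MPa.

Both members must finish at the same length. With the larger α, the stainless steel tends to over-expand; the plates restrain it, putting the stainless steel in compression and the invar in tension. With no external load the two internal forces are equal and opposite, magnitude P.
Compatibility of the two members (thermal + elastic change equal): (α₁ − α₂)ΔT = P·[1/(A₁E₁) + 1/(A₂E₂)].
|α₁ − α₂|·ΔT = 15.3×10⁻⁶ × 113 = 0.001729.
1/(A₁E₁) + 1/(A₂E₂) = 1/(1825×198×10³) + 1/(575×145×10³) = 1.476×10⁻⁸ N⁻¹.
P = 0.001729 / 1.476×10⁻⁸ = 117100 N = 117.1 kN.
σ_{stainless steel} = P/A₁ = 117100/1825 = 64.18 MPa, compressive.

σ ≈ 64.2 MPa (compressive)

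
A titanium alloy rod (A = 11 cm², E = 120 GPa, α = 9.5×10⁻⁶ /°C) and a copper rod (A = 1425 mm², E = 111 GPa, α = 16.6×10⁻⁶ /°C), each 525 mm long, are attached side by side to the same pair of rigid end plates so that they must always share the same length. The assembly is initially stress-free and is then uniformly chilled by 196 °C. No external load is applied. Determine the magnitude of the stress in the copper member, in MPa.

σ ≈ 70.3 MPa (tensile)

Equilibrium of a rigid end plate with no external load gives equal and opposite internal forces ±P in the two members. Since α_{copper} > α_{titanium alloy}, cooling drives the copper into tension and the titanium alloy into compression.
Compatibility of the two members (thermal + elastic change equal): (α₁ − α₂)ΔT = P·[1/(A₁E₁) + 1/(A₂E₂)].
|α₁ − α₂|·ΔT = 7.1×10⁻⁶ × 196 = 0.001392.
1/(A₁E₁) + 1/(A₂E₂) = 1/(1100×120×10³) + 1/(1425×111×10³) = 1.39×10⁻⁸ N⁻¹.
P = 0.001392 / 1.39×10⁻⁸ = 100100 N = 100.1 kN.
σ_{copper} = P/A₂ = 100100/1425 = 70.27 MPa, tensile.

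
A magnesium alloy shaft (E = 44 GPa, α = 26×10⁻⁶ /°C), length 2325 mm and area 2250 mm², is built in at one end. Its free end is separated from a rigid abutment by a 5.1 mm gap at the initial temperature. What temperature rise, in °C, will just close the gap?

The gap closes when αΔT L = 5.1 mm, since the shaft is still unstressed at that instant.
So ΔT = g/(αL) = 5.1/(26×10⁻⁶ × 2325) = 84.37 °C.

ΔT ≈ 84.4 °C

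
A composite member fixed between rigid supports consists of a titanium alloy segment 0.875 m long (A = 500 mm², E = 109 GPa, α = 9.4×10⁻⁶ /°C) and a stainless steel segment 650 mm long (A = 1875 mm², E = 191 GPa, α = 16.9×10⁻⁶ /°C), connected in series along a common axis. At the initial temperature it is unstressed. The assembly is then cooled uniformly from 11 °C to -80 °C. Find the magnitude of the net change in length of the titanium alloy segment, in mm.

|ΔL| ≈ 0.822 mm

If the supports were absent, the total length change would be Σ αᵢΔT Lᵢ = 9.4×10⁻⁶×91×875 + 16.9×10⁻⁶×91×650 = 1.748 mm.
Since the ends are fixed, an axial force P builds up, equal in every segment, with P · Σ Lᵢ/(AᵢEᵢ) = δ_free.
The series flexibility is Σ Lᵢ/(AᵢEᵢ) = 875/(500×109×10³) + 650/(1875×191×10³) = 1.787×10⁻⁵ mm/N.
So P = 1.748 / 1.787×10⁻⁵ = 97.82 kN, tensile.
For the titanium alloy segment, free thermal change = 9.4×10⁻⁶×91×875 = 0.7485 mm and elastic change from P = 97820×875/(500×109×10³) = 1.571 mm; these oppose, so the net change is 0.822 mm (segment lengthens).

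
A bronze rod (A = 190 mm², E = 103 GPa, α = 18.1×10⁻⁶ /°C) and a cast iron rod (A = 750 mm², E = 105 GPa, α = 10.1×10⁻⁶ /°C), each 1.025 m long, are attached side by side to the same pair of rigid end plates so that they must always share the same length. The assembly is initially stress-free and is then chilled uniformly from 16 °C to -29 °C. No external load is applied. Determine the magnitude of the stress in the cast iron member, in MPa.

σ ≈ 7.52 MPa (compressive)

Equilibrium of a rigid end plate with no external load gives equal and opposite internal forces ±P in the two members. Since α_{bronze} > α_{cast iron}, cooling drives the bronze into tension and the cast iron into compression.
Equating the net (thermal + elastic) strains gives |α₁ − α₂|·ΔT = P·[1/(A₁E₁) + 1/(A₂E₂)].
|α₁ − α₂|·ΔT = 8×10⁻⁶ × 45 = 0.00036.
1/(A₁E₁) + 1/(A₂E₂) = 1/(190×103×10³) + 1/(750×105×10³) = 6.38×10⁻⁸ N⁻¹.
So P = 0.00036 / 6.38×10⁻⁸ = 5.643 kN.
σ_{cast iron} = P/A₂ = 5643/750 = 7.524 MPa, compressive.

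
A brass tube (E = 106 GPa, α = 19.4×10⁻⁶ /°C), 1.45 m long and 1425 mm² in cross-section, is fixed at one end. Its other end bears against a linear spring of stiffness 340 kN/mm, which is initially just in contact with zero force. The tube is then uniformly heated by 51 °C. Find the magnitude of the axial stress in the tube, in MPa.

σ ≈ 80.3 MPa (compressive)

The unrestrained thermal change is αΔT L = 19.4×10⁻⁶ × 51 × 1450 = 1.435 mm.
Let P be the compressive force at the spring. The tube shortens elastically by PL/(AE) and the spring compresses by P/k; together these equal δ_free.
P [ L/(AE) + 1/k ] = δ_free → P [ 1450/(1425×106×10³) + 1/(340×10³) ] = 1.435.
P = 1.435 / 1.254×10⁻⁵ = 114400 N.
σ = P/A = 114400/1425 = 80.28 MPa.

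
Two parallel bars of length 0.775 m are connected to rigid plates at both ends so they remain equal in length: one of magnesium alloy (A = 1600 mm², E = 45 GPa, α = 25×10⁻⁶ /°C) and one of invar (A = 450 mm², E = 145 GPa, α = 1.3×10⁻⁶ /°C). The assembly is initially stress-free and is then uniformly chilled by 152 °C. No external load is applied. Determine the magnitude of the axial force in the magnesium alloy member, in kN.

The magnesium alloy has the larger α, so on cooling it would change length more than the invar if both were free. The rigid plates force a common final length, so the magnesium alloy is put into tension and the invar into compression, with equal and opposite forces P (no external load).
Equating the net (thermal + elastic) strains gives |α₁ − α₂|·ΔT = P·[1/(A₁E₁) + 1/(A₂E₂)].
|α₁ − α₂|·ΔT = 23.7×10⁻⁶ × 152 = 0.003602.
1/(A₁E₁) + 1/(A₂E₂) = 1/(1600×45×10³) + 1/(450×145×10³) = 2.921×10⁻⁸ N⁻¹.
So P = 0.003602 / 2.921×10⁻⁸ = 123.3 kN.

P ≈ 123 kN (tensile in the magnesium alloy)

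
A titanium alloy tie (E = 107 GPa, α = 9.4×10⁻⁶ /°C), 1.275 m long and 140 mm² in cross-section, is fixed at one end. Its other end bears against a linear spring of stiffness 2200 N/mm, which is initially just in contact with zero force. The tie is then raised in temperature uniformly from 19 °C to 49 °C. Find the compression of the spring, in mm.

The unrestrained thermal change is αΔT L = 9.4×10⁻⁶ × 30 × 1275 = 0.3595 mm.
With a force P in the spring, the elastic change of the tie is PL/(AE) and that of the spring is P/k; compatibility requires their sum to equal δ_free.
P [ L/(AE) + 1/k ] = δ_free → P [ 1275/(140×107×10³) + 1/(2200) ] = 0.3595.
P = 0.3595 / 0.0005397 = 666.3 N.
Spring compression = P/k = 666.3/(2200) = 0.3028 mm.

δ ≈ 0.303 mm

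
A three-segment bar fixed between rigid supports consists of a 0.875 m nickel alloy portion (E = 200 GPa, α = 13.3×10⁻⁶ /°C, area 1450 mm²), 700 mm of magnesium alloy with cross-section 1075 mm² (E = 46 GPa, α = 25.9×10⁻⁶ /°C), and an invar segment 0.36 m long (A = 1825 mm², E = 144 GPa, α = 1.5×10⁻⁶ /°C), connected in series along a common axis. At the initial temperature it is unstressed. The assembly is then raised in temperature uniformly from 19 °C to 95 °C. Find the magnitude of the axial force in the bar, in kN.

Free thermal expansion of the whole bar: Σ αᵢΔT Lᵢ = 13.3×10⁻⁶×76×875 + 25.9×10⁻⁶×76×700 + 1.5×10⁻⁶×76×360 = 2.303 mm.
The rigid supports impose zero overall length change; the single axial force P common to all segments must satisfy P Σ Lᵢ/(AᵢEᵢ) = δ_free.
The series flexibility is Σ Lᵢ/(AᵢEᵢ) = 875/(1450×200×10³) + 700/(1075×46×10³) + 360/(1825×144×10³) = 1.854×10⁻⁵ mm/N.
So P = 2.303 / 1.854×10⁻⁵ = 124.2 kN, compressive.

P ≈ 124 kN (compressive)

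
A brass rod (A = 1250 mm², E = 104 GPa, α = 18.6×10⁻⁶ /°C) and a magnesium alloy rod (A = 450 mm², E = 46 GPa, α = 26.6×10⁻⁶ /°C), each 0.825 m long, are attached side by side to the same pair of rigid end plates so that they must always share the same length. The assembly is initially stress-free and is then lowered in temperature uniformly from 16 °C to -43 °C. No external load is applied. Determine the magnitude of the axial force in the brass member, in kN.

The magnesium alloy has the larger α, so on cooling it would change length more than the brass if both were free. The rigid plates force a common final length, so the magnesium alloy is put into tension and the brass into compression, with equal and opposite forces P (no external load).
Setting the final lengths equal and cancelling L: (α₁ − α₂)ΔT = P/(A₁E₁) + P/(A₂E₂).
|α₁ − α₂|·ΔT = 8×10⁻⁶ × 59 = 0.000472.
1/(A₁E₁) + 1/(A₂E₂) = 1/(1250×104×10³) + 1/(450×46×10³) = 5.6×10⁻⁸ N⁻¹.
So P = 0.000472 / 5.6×10⁻⁸ = 8.428 kN.

P ≈ 8.43 kN (compressive in the brass)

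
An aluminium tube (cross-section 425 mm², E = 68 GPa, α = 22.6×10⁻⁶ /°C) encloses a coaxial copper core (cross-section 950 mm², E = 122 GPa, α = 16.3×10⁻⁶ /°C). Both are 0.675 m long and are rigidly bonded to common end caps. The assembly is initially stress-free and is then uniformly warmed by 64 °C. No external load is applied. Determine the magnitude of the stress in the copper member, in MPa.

Equilibrium of a rigid end plate with no external load gives equal and opposite internal forces ±P in the two members. Since α_{aluminium} > α_{copper}, heating drives the aluminium into compression and the copper into tension.
Compatibility of the two members (thermal + elastic change equal): (α₁ − α₂)ΔT = P·[1/(A₁E₁) + 1/(A₂E₂)].
|α₁ − α₂|·ΔT = 6.3×10⁻⁶ × 64 = 0.0004032.
1/(A₁E₁) + 1/(A₂E₂) = 1/(425×68×10³) + 1/(950×122×10³) = 4.323×10⁻⁸ N⁻¹.
So P = 0.0004032 / 4.323×10⁻⁸ = 9.327 kN.
σ_{copper} = P/A₂ = 9327/950 = 9.818 MPa, tensile.

σ ≈ 9.82 MPa (tensile)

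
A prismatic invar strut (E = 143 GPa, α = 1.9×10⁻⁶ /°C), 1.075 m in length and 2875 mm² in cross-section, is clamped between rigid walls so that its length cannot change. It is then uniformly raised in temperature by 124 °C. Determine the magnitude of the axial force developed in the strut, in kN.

P ≈ 96.9 kN (compressive)

Full restraint means ε = 0, so the stress is σ = EαΔT = 143×10³ × 1.9×10⁻⁶ × 124 = 33.69 MPa.
P = AEαΔT = 2875 × 143×10³ × 1.9×10⁻⁶ × 124 = 96.86 kN (compressive).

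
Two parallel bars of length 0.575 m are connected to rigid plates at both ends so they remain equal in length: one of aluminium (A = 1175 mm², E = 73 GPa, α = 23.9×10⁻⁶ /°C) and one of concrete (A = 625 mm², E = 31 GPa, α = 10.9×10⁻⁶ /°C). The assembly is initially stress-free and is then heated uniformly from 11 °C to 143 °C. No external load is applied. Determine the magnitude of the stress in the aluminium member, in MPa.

σ ≈ 23.1 MPa (compressive)

Both members must finish at the same length. With the larger α, the aluminium tends to over-expand; the plates restrain it, putting the aluminium in compression and the concrete in tension. With no external load the two internal forces are equal and opposite, magnitude P.
Equating the net (thermal + elastic) strains gives |α₁ − α₂|·ΔT = P·[1/(A₁E₁) + 1/(A₂E₂)].
|α₁ − α₂|·ΔT = 13×10⁻⁶ × 132 = 0.001716.
1/(A₁E₁) + 1/(A₂E₂) = 1/(1175×73×10³) + 1/(625×31×10³) = 6.327×10⁻⁸ N⁻¹.
So P = 0.001716 / 6.327×10⁻⁸ = 27.12 kN.
σ_{aluminium} = P/A₁ = 27120/1175 = 23.08 MPa, compressive.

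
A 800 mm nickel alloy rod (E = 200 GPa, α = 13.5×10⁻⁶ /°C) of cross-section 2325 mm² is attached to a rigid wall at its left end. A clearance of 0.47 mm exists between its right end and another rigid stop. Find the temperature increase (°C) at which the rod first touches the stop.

The gap closes when αΔT L = 0.47 mm, since the rod is still unstressed at that instant.
ΔT = 0.47 / (13.5×10⁻⁶ × 800) = 43.52 °C.

ΔT ≈ 43.5 °C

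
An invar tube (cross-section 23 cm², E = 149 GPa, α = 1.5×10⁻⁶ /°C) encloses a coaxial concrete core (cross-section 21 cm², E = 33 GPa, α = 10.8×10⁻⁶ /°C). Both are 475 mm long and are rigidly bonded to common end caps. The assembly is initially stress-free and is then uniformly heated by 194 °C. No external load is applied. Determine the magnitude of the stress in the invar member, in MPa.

σ ≈ 45.2 MPa (tensile)

Both members must finish at the same length. With the larger α, the concrete tends to over-expand; the plates restrain it, putting the concrete in compression and the invar in tension. With no external load the two internal forces are equal and opposite, magnitude P.
Setting the final lengths equal and cancelling L: (α₁ − α₂)ΔT = P/(A₁E₁) + P/(A₂E₂).
|α₁ − α₂|·ΔT = 9.3×10⁻⁶ × 194 = 0.001804.
1/(A₁E₁) + 1/(A₂E₂) = 1/(2300×149×10³) + 1/(2100×33×10³) = 1.735×10⁻⁸ N⁻¹.
P = 0.001804 / 1.735×10⁻⁸ = 104000 N = 104 kN.
σ_{invar} = P/A₁ = 104000/2300 = 45.22 MPa, tensile.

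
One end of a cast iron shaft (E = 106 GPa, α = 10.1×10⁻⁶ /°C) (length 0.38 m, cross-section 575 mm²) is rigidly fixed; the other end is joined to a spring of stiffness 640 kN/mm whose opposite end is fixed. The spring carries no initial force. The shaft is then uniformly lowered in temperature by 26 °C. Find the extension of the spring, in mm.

δ ≈ 0.02 mm

The unrestrained thermal change is αΔT L = 10.1×10⁻⁶ × 26 × 380 = 0.09979 mm.
Let P be the tensile force in the spring. The shaft extends elastically by PL/(AE) and the spring stretches by P/k; together these equal δ_free.
P [ L/(AE) + 1/k ] = δ_free → P [ 380/(575×106×10³) + 1/(640×10³) ] = 0.09979.
P = 0.09979 / 7.797×10⁻⁶ = 12800 N.
Spring extension = P/k = 12800/(640×10³) = 0.02 mm.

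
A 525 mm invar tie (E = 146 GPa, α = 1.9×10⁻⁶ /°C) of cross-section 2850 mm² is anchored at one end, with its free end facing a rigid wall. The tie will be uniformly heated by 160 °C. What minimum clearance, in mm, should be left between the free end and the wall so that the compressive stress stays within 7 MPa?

g ≈ 0.134 mm

With no wall the tie would lengthen by αΔT L = 1.9×10⁻⁶ × 160 × 525 = 0.1596 mm.
At the allowable stress the elastic shortening the wall may impose is σL/E = 7 × 525 / (146×10³) = 0.02517 mm.
The gap must absorb the remainder: g_min = 0.1596 − 0.02517 = 0.1344 mm.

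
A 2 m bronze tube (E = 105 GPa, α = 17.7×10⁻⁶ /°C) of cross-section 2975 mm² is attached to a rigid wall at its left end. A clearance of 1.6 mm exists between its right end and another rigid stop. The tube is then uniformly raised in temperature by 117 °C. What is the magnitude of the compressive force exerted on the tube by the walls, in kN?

P ≈ 397 kN

If the wall were absent the tube would grow by αΔT L = 17.7×10⁻⁶ × 117 × 2000 = 4.142 mm.
After closing the 1.6 mm clearance, 4.142 − 1.6 = 2.542 mm of expansion remains to be suppressed by the wall.
So σ = E(δ_free − g)/L = 105×10³ × 2.542/2000 = 133.4 MPa.
P = σA = 133.4 × 2975 = 397 kN.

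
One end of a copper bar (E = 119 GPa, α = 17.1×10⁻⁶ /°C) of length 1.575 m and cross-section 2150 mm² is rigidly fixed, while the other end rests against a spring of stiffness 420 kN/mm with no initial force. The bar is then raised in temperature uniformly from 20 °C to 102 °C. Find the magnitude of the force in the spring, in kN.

P ≈ 259 kN

If the spring were absent the bar would lengthen by αΔT L = 17.1×10⁻⁶ × 82 × 1575 = 2.208 mm.
Let P be the compressive force at the spring. The bar shortens elastically by PL/(AE) and the spring compresses by P/k; together these equal δ_free.
P [ L/(AE) + 1/k ] = δ_free → P [ 1575/(2150×119×10³) + 1/(420×10³) ] = 2.208.
P = 2.208 / 8.537×10⁻⁶ = 258700 N.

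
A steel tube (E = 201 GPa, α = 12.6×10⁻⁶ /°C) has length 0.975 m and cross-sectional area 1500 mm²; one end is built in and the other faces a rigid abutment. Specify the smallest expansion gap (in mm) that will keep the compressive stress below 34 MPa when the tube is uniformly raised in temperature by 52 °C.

g ≈ 0.474 mm

With no wall the tube would lengthen by αΔT L = 12.6×10⁻⁶ × 52 × 975 = 0.6388 mm.
A stress of 34 MPa corresponds to the wall pushing the tube back by σL/E = 34×975/(201×10³) = 0.1649 mm.
So the gap has to take up the difference, g_min = δ_free − σL/E = 0.6388 − 0.1649 = 0.4739 mm.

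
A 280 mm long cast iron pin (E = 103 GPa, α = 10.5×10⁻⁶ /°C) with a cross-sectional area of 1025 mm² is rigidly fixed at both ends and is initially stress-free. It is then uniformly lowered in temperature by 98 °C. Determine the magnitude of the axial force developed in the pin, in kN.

The ends cannot move, so σ = EαΔT = 103×10³ × 10.5×10⁻⁶ × 98 = 106 MPa.
P = AEαΔT = 1025 × 103×10³ × 10.5×10⁻⁶ × 98 = 108.6 kN (tensile).

P ≈ 109 kN (tensile)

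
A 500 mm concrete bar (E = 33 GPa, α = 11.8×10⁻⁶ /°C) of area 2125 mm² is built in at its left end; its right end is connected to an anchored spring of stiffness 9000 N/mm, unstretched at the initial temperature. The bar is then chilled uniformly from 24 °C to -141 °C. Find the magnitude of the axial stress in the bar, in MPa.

The unrestrained thermal change is αΔT L = 11.8×10⁻⁶ × 165 × 500 = 0.9735 mm.
With a force P in the spring, the elastic change of the bar is PL/(AE) and that of the spring is P/k; compatibility requires their sum to equal δ_free.
So P = δ_free / [L/(AE) + 1/k] = 0.9735 / [ 500/(2125×33×10³) + 1/(9000) ].
P = 0.9735 / 0.0001182 = 8233 N.
σ = P/A = 8233/2125 = 3.874 MPa.

σ ≈ 3.87 MPa (tensile)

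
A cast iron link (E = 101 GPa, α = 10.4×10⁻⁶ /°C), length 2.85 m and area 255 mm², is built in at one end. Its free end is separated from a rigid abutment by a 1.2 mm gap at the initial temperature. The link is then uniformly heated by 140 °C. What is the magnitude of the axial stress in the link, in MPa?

σ ≈ 105 MPa (compressive)

Free thermal elongation = αΔT L = 10.4×10⁻⁶ × 140 × 2850 = 4.15 mm.
After closing the 1.2 mm clearance, 4.15 − 1.2 = 2.95 mm of expansion remains to be suppressed by the wall.
That suppressed elongation corresponds to σ = E·Δ/L = 101×10³ × 2.95/2850 = 104.5 MPa.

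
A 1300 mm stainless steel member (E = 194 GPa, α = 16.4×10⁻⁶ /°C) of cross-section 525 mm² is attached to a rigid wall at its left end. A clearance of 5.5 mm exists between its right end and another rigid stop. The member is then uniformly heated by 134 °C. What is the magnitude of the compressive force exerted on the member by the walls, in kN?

If the wall were absent the member would grow by αΔT L = 16.4×10⁻⁶ × 134 × 1300 = 2.857 mm.
This is smaller than the 5.5 mm clearance, so the member expands freely without reaching the stop — the stress is zero.

P ≈ 0 kN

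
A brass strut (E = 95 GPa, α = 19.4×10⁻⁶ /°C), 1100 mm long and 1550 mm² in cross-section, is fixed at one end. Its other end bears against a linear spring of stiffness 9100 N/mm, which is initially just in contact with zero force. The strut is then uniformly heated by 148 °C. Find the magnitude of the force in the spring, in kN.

P ≈ 26.9 kN

The unrestrained thermal change is αΔT L = 19.4×10⁻⁶ × 148 × 1100 = 3.158 mm.
With a force P in the spring, the elastic change of the strut is PL/(AE) and that of the spring is P/k; compatibility requires their sum to equal δ_free.
P [ L/(AE) + 1/k ] = δ_free → P [ 1100/(1550×95×10³) + 1/(9100) ] = 3.158.
P = 3.158 / 0.0001174 = 26910 N.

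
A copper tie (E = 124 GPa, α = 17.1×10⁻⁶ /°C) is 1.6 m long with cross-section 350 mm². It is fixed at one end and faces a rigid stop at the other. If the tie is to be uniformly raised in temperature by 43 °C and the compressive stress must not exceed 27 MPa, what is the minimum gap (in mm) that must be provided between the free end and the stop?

Free expansion if unrestrained: δ_free = αΔT L = 17.1×10⁻⁶ × 43 × 1600 = 1.176 mm.
At the allowable stress the elastic shortening the wall may impose is σL/E = 27 × 1600 / (124×10³) = 0.3484 mm.
The gap must absorb the remainder: g_min = 1.176 − 0.3484 = 0.8281 mm.

g ≈ 0.828 mm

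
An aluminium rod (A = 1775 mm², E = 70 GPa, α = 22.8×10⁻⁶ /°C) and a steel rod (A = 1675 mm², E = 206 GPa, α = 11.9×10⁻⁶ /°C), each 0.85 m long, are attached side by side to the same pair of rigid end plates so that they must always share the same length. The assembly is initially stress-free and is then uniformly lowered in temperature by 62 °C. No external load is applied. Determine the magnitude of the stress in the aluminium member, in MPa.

σ ≈ 34.8 MPa (tensile)

Equilibrium of a rigid end plate with no external load gives equal and opposite internal forces ±P in the two members. Since α_{aluminium} > α_{steel}, cooling drives the aluminium into tension and the steel into compression.
Equating the net (thermal + elastic) strains gives |α₁ − α₂|·ΔT = P·[1/(A₁E₁) + 1/(A₂E₂)].
|α₁ − α₂|·ΔT = 10.9×10⁻⁶ × 62 = 0.0006758.
1/(A₁E₁) + 1/(A₂E₂) = 1/(1775×70×10³) + 1/(1675×206×10³) = 1.095×10⁻⁸ N⁻¹.
So P = 0.0006758 / 1.095×10⁻⁸ = 61.74 kN.
σ_{aluminium} = P/A₁ = 61740/1775 = 34.78 MPa, tensile.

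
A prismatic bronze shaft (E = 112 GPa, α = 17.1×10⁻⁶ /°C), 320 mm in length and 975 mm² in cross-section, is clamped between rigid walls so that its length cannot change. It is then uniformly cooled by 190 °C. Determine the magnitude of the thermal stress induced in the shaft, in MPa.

The supports are rigid, so the total axial strain is zero. The restrained thermal strain is ε = αΔT = 17.1×10⁻⁶ × 190 = 3249×10⁻⁶.
The stress required to suppress this strain is σ = Eε = 112×10³ × 3249×10⁻⁶ = 363.9 MPa, tensile since the shaft is trying to contract.

σ ≈ 364 MPa (tensile)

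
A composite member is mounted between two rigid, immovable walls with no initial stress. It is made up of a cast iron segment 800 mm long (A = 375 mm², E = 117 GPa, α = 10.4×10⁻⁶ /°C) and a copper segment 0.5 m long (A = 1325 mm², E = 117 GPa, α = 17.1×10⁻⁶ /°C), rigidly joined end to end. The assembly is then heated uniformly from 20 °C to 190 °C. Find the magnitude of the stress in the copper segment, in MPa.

σ ≈ 101 MPa (compressive)

If the supports were absent, the total length change would be Σ αᵢΔT Lᵢ = 10.4×10⁻⁶×170×800 + 17.1×10⁻⁶×170×500 = 2.868 mm.
Since the ends are fixed, an axial force P builds up, equal in every segment, with P · Σ Lᵢ/(AᵢEᵢ) = δ_free.
The series flexibility is Σ Lᵢ/(AᵢEᵢ) = 800/(375×117×10³) + 500/(1325×117×10³) = 2.146×10⁻⁵ mm/N.
So P = 2.868 / 2.146×10⁻⁵ = 133.6 kN, compressive.
σ_{copper} = P / A = 133600 / 1325 = 100.9 MPa.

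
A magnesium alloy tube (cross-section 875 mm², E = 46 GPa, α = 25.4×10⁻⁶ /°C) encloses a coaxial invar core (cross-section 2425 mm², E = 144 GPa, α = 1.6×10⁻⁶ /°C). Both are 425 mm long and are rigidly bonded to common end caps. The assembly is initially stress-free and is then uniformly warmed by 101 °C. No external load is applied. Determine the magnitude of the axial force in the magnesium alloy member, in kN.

P ≈ 86.8 kN (compressive in the magnesium alloy)

Both members must finish at the same length. With the larger α, the magnesium alloy tends to over-expand; the plates restrain it, putting the magnesium alloy in compression and the invar in tension. With no external load the two internal forces are equal and opposite, magnitude P.
Equating the net (thermal + elastic) strains gives |α₁ − α₂|·ΔT = P·[1/(A₁E₁) + 1/(A₂E₂)].
|α₁ − α₂|·ΔT = 23.8×10⁻⁶ × 101 = 0.002404.
1/(A₁E₁) + 1/(A₂E₂) = 1/(875×46×10³) + 1/(2425×144×10³) = 2.771×10⁻⁸ N⁻¹.
So P = 0.002404 / 2.771×10⁻⁸ = 86.75 kN.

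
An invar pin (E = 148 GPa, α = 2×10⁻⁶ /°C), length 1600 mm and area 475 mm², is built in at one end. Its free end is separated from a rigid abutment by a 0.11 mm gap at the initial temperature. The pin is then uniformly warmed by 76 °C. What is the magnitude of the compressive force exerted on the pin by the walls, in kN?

P ≈ 5.85 kN

Unrestrained expansion: δ_free = αΔT L = 2×10⁻⁶ × 76 × 1600 = 0.2432 mm.
After closing the 0.11 mm clearance, 0.2432 − 0.11 = 0.1332 mm of expansion remains to be suppressed by the wall.
Compatibility: PL/(AE) = 0.1332 mm, so σ = P/A = E × (0.1332/1600) = 12.32 MPa.
P = σA = 12.32 × 475 = 5.852 kN.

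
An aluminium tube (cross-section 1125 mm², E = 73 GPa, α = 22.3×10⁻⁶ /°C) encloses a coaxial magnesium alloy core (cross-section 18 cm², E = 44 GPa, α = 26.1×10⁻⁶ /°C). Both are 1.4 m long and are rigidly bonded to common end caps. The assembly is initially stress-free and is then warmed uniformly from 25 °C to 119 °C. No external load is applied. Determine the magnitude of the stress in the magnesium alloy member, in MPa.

σ ≈ 8 MPa (compressive)

Both members must finish at the same length. With the larger α, the magnesium alloy tends to over-expand; the plates restrain it, putting the magnesium alloy in compression and the aluminium in tension. With no external load the two internal forces are equal and opposite, magnitude P.
Compatibility of the two members (thermal + elastic change equal): (α₁ − α₂)ΔT = P·[1/(A₁E₁) + 1/(A₂E₂)].
|α₁ − α₂|·ΔT = 3.8×10⁻⁶ × 94 = 0.0003572.
1/(A₁E₁) + 1/(A₂E₂) = 1/(1125×73×10³) + 1/(1800×44×10³) = 2.48×10⁻⁸ N⁻¹.
So P = 0.0003572 / 2.48×10⁻⁸ = 14.4 kN.
σ_{magnesium alloy} = P/A₂ = 14400/1800 = 8.001 MPa, compressive.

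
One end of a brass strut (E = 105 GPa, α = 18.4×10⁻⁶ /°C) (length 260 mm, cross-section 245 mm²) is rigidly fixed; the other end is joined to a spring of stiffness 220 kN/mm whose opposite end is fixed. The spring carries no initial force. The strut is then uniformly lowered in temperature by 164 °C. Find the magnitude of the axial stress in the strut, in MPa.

σ ≈ 219 MPa (tensile)

The unrestrained thermal change is αΔT L = 18.4×10⁻⁶ × 164 × 260 = 0.7846 mm.
Let P be the tensile force in the spring. The strut extends elastically by PL/(AE) and the spring stretches by P/k; together these equal δ_free.
P [ L/(AE) + 1/k ] = δ_free → P [ 260/(245×105×10³) + 1/(220×10³) ] = 0.7846.
P = 0.7846 / 1.465×10⁻⁵ = 53550 N.
σ = P/A = 53550/245 = 218.6 MPa.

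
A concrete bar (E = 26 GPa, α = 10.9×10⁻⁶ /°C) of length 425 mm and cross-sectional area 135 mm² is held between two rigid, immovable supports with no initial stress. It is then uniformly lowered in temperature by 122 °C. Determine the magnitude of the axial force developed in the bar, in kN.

Full restraint means ε = 0, so the stress is σ = EαΔT = 26×10³ × 10.9×10⁻⁶ × 122 = 34.57 MPa.
P = AEαΔT = 135 × 26×10³ × 10.9×10⁻⁶ × 122 = 4.668 kN (tensile).

P ≈ 4.67 kN (tensile)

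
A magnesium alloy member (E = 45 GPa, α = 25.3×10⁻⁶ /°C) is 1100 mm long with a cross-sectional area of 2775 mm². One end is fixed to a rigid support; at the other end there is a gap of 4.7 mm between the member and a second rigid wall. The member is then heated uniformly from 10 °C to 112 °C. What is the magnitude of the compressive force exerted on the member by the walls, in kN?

P ≈ 0 kN

Unrestrained expansion: δ_free = αΔT L = 25.3×10⁻⁶ × 102 × 1100 = 2.839 mm.
Since δ_free = 2.84 mm is less than the 4.7 mm gap, the member never touches the wall. No axial force develops.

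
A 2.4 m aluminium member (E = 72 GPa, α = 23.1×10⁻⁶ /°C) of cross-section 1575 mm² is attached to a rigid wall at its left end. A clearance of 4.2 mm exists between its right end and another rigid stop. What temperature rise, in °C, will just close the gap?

ΔT ≈ 75.8 °C

The gap closes when αΔT L = 4.2 mm, since the member is still unstressed at that instant.
So ΔT = g/(αL) = 4.2/(23.1×10⁻⁶ × 2400) = 75.76 °C.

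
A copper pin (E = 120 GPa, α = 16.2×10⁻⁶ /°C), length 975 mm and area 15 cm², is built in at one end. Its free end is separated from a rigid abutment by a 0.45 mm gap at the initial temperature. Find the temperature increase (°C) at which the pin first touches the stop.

Contact occurs when the free expansion equals the gap: αΔT L = 0.45 mm.
ΔT = 0.45 / (16.2×10⁻⁶ × 975) = 28.49 °C.

ΔT ≈ 28.5 °C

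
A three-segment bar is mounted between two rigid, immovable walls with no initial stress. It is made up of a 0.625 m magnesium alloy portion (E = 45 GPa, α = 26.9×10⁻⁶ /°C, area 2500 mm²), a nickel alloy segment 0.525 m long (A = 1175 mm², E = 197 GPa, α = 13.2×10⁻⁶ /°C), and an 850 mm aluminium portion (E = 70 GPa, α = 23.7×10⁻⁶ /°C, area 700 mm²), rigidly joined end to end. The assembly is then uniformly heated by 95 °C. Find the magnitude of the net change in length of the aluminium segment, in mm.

If the supports were absent, the total length change would be Σ αᵢΔT Lᵢ = 26.9×10⁻⁶×95×625 + 13.2×10⁻⁶×95×525 + 23.7×10⁻⁶×95×850 = 4.169 mm.
The walls prevent any net length change, so an axial force P (same in every segment) develops. Compatibility: P · Σ Lᵢ/(AᵢEᵢ) = δ_free.
The series flexibility is Σ Lᵢ/(AᵢEᵢ) = 625/(2500×45×10³) + 525/(1175×197×10³) + 850/(700×70×10³) = 2.517×10⁻⁵ mm/N.
So P = 4.169 / 2.517×10⁻⁵ = 165.6 kN, compressive.
For the aluminium segment, free thermal change = 23.7×10⁻⁶×95×850 = 1.914 mm and elastic change from P = 165600×850/(700×70×10³) = 2.873 mm; these oppose, so the net change is 0.96 mm (segment shortens).

|ΔL| ≈ 0.96 mm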